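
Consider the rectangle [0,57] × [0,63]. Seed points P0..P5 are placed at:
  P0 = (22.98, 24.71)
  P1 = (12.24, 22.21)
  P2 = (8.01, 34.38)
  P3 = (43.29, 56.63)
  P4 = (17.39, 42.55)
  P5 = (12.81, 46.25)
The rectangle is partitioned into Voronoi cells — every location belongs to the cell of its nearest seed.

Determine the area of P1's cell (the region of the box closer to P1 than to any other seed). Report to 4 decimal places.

Area of P1's cell: 548.2970

1. box [0,57]×[0,63]: [(0, 0) (57, 0) (57, 63) (0, 63)]
2. ⊥bis P1·P0 via (17.61,23.46): [(0, 0) (23.0709, 0) (8.4061, 63) (0, 63)]  |A|=991.525
3. ⊥bis P1·P2 via (10.125,28.295): [(0, 24.7758) (0, 0) (23.0709, 0) (16.0085, 30.34)]  |A|=548.297
4. ⊥bis P1·P3 via (27.765,39.42): [(0, 24.7758) (0, 0) (23.0709, 0) (16.0085, 30.34)]  |A|=548.297
5. ⊥bis P1·P4 via (14.815,32.38): [(0, 24.7758) (0, 0) (23.0709, 0) (16.0085, 30.34)]  |A|=548.297
6. ⊥bis P1·P5 via (12.525,34.23): [(0, 24.7758) (0, 0) (23.0709, 0) (16.0085, 30.34)]  |A|=548.297
7. canonical 4-gon: [(0, 24.7758) (0, 0) (23.0709, 0) (16.0085, 30.34)]
8. shoelace: 548.297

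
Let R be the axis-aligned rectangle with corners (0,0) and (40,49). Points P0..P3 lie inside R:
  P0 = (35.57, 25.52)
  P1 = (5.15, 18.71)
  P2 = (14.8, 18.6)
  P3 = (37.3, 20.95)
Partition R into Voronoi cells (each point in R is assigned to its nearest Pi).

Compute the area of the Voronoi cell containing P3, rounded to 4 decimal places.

Area of P3's cell: 285.7102

1. box [0,40]×[0,49]: [(0, 0) (40, 0) (40, 49) (0, 49)]
2. ⊥bis P3·P0 via (36.435,23.235): [(0, 9.4423) (0, 0) (40, 0) (40, 24.5846)]  |A|=680.5374
3. ⊥bis P3·P1 via (21.225,19.83): [(21.3847, 17.5376) (22.6066, 0) (40, 0) (40, 24.5846)]  |A|=381.3435
4. ⊥bis P3·P2 via (26.05,19.775): [(26.0974, 19.3216) (28.1154, 0) (40, 0) (40, 24.5846)]  |A|=285.7102
5. canonical 4-gon: [(26.0974, 19.3216) (28.1154, 0) (40, 0) (40, 24.5846)]
6. shoelace: 285.7102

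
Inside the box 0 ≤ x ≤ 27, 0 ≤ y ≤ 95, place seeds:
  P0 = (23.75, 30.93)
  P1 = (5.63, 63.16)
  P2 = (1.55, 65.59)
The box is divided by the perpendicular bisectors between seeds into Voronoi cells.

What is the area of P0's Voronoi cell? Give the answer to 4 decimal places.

1. box [0,27]×[0,95]: [(0, 0) (27, 0) (27, 95) (0, 95)]
2. ⊥bis P0·P1 via (14.69,47.045): [(0, 38.7861) (0, 0) (27, 0) (27, 53.9658)]  |A|=1252.1512
3. ⊥bis P0·P2 via (12.65,48.26): [(0, 38.7861) (0, 0) (27, 0) (27, 53.9658)]  |A|=1252.1512
4. canonical 4-gon: [(0, 38.7861) (0, 0) (27, 0) (27, 53.9658)]
5. shoelace: 1252.1512

Area of P0's cell: 1252.1512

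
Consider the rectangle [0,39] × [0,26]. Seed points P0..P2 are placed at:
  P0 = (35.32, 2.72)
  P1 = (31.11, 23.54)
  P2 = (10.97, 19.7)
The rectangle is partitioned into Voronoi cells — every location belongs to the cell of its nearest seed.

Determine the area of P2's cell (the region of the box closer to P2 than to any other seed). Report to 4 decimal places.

Area of P2's cell: 535.3163

1. box [0,39]×[0,26]: [(0, 0) (39, 0) (39, 26) (0, 26)]
2. ⊥bis P2·P0 via (23.145,11.21): [(0, 0) (15.3279, 0) (33.4585, 26) (0, 26)]  |A|=634.2238
3. ⊥bis P2·P1 via (21.04,21.62): [(0, 0) (15.3279, 0) (23.0506, 11.0747) (20.2049, 26) (0, 26)]  |A|=535.3163
4. canonical 5-gon: [(0, 0) (15.3279, 0) (23.0506, 11.0747) (20.2049, 26) (0, 26)]
5. shoelace: 535.3163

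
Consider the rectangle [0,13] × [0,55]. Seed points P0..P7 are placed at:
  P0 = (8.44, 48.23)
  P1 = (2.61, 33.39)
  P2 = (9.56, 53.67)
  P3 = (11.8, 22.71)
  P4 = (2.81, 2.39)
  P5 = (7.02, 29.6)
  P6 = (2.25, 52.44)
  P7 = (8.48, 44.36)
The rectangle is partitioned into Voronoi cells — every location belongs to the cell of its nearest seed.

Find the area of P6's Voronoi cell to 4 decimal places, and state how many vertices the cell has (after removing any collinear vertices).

1. box [0,13]×[0,55]: [(0, 0) (13, 0) (13, 55) (0, 55)]
2. ⊥bis P6·P0 via (5.345,50.335): [(0, 42.4762) (8.5178, 55) (0, 55)]  |A|=53.3376
3. ⊥bis P6·P1 via (2.43,42.915): [(0, 42.8691) (0.2707, 42.8742) (8.5178, 55) (0, 55)]  |A|=53.2845
4. ⊥bis P6·P2 via (5.905,53.055): [(0, 42.8691) (0.2707, 42.8742) (6.1608, 51.5345) (5.5777, 55) (0, 55)]  |A|=48.1901
5. ⊥bis P6·P3 via (7.025,37.575): [(0, 42.8691) (0.2707, 42.8742) (6.1608, 51.5345) (5.5777, 55) (0, 55)]  |A|=48.1901
6. ⊥bis P6·P4 via (2.53,27.415): [(0, 42.8691) (0.2707, 42.8742) (6.1608, 51.5345) (5.5777, 55) (0, 55)]  |A|=48.1901
7. ⊥bis P6·P5 via (4.635,41.02): [(0, 42.8691) (0.2707, 42.8742) (6.1608, 51.5345) (5.5777, 55) (0, 55)]  |A|=48.1901
8. ⊥bis P6·P7 via (5.365,48.4): [(0, 44.2634) (2.5558, 46.234) (6.1608, 51.5345) (5.5777, 55) (0, 55)]  |A|=45.9595
9. canonical 5-gon: [(0, 44.2634) (2.5558, 46.234) (6.1608, 51.5345) (5.5777, 55) (0, 55)]
10. shoelace: 45.9595

Area of P6's cell: 45.9595 (5 vertices)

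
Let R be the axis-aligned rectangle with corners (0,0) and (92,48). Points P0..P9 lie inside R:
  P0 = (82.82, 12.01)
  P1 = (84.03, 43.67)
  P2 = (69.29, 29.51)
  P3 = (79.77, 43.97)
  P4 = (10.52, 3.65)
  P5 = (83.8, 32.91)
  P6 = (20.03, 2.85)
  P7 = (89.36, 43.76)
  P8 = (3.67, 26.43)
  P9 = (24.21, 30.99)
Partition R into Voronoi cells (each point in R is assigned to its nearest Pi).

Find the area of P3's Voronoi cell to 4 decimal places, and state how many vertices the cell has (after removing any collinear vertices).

1. box [0,92]×[0,48]: [(0, 0) (92, 0) (92, 48) (0, 48)]
2. ⊥bis P3·P0 via (81.295,27.99): [(0, 20.2319) (92, 29.0116) (92, 48) (0, 48)]  |A|=2150.8004
3. ⊥bis P3·P1 via (81.9,43.82): [(0, 20.2319) (80.7818, 27.941) (82.1944, 48) (0, 48)]  |A|=1945.9467
4. ⊥bis P3·P2 via (74.53,36.74): [(81.0677, 32.0017) (82.1944, 48) (58.9938, 48)]  |A|=185.5846
5. ⊥bis P3·P4 via (45.145,23.81): [(81.0677, 32.0017) (82.1944, 48) (58.9938, 48)]  |A|=185.5846
6. ⊥bis P3·P5 via (81.785,38.44): [(75.3963, 36.1121) (81.5142, 38.3413) (82.1944, 48) (58.9938, 48)]  |A|=166.6899
7. ⊥bis P3·P6 via (49.9,23.41): [(75.3963, 36.1121) (81.5142, 38.3413) (82.1944, 48) (58.9938, 48)]  |A|=166.6899
8. ⊥bis P3·P7 via (84.565,43.865): [(75.3963, 36.1121) (81.5142, 38.3413) (82.1944, 48) (58.9938, 48)]  |A|=166.6899
9. ⊥bis P3·P8 via (41.72,35.2): [(75.3963, 36.1121) (81.5142, 38.3413) (82.1944, 48) (58.9938, 48)]  |A|=166.6899
10. ⊥bis P3·P9 via (51.99,37.48): [(75.3963, 36.1121) (81.5142, 38.3413) (82.1944, 48) (58.9938, 48)]  |A|=166.6899
11. canonical 4-gon: [(75.3963, 36.1121) (81.5142, 38.3413) (82.1944, 48) (58.9938, 48)]
12. shoelace: 166.6899

Area of P3's cell: 166.6899 (4 vertices)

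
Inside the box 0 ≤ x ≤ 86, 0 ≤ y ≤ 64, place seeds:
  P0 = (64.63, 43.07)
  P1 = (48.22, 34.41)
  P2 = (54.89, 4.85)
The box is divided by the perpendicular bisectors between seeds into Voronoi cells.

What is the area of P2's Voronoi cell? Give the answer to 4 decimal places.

Area of P2's cell: 1415.3980

1. box [0,86]×[0,64]: [(0, 0) (86, 0) (86, 64) (0, 64)]
2. ⊥bis P2·P0 via (59.76,23.96): [(0, 39.1893) (0, 0) (86, 0) (86, 17.273)]  |A|=2427.8768
3. ⊥bis P2·P1 via (51.555,19.63): [(64.9186, 22.6454) (0, 7.997) (0, 0) (86, 0) (86, 17.273)]  |A|=1415.398
4. canonical 5-gon: [(64.9186, 22.6454) (0, 7.997) (0, 0) (86, 0) (86, 17.273)]
5. shoelace: 1415.398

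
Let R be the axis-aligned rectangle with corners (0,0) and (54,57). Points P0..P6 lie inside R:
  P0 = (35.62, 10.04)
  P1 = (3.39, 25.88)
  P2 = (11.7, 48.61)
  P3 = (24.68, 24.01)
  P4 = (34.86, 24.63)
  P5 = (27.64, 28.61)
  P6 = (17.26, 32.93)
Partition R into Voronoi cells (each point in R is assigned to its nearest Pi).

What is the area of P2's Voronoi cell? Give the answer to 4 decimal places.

1. box [0,54]×[0,57]: [(0, 0) (54, 0) (54, 57) (0, 57)]
2. ⊥bis P2·P0 via (23.66,29.325): [(0, 14.6518) (54, 48.141) (54, 57) (0, 57)]  |A|=1382.5959
3. ⊥bis P2·P1 via (7.545,37.245): [(0, 40.0034) (25.7177, 30.6011) (54, 48.141) (54, 57) (0, 57)]  |A|=1056.6025
4. ⊥bis P2·P3 via (18.19,36.31): [(0, 40.0034) (14.8798, 34.5634) (54, 55.2049) (54, 57) (0, 57)]  |A|=767.3538
5. ⊥bis P2·P4 via (23.28,36.62): [(0, 40.0034) (14.8798, 34.5634) (28.702, 41.8566) (44.3816, 57) (0, 57)]  |A|=671.8191
6. ⊥bis P2·P5 via (19.67,38.61): [(0, 40.0034) (14.683, 34.6354) (42.744, 57) (0, 57)]  |A|=602.7576
7. ⊥bis P2·P6 via (14.48,40.77): [(0, 40.0034) (6.065, 37.7861) (28.7122, 45.8166) (42.744, 57) (0, 57)]  |A|=532.4764
8. canonical 5-gon: [(0, 40.0034) (6.065, 37.7861) (28.7122, 45.8166) (42.744, 57) (0, 57)]
9. shoelace: 532.4764

Area of P2's cell: 532.4764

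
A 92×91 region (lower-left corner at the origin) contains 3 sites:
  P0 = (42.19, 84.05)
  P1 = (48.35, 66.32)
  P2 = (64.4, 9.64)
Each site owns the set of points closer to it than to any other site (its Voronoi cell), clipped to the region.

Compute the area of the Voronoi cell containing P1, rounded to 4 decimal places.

Area of P1's cell: 3716.2236

1. box [0,92]×[0,91]: [(0, 0) (92, 0) (92, 91) (0, 91)]
2. ⊥bis P1·P0 via (45.27,75.185): [(0, 59.4567) (0, 0) (92, 0) (92, 91) (90.7895, 91)]  |A|=6940.0991
3. ⊥bis P1·P2 via (56.375,37.98): [(0, 59.4567) (0, 22.0164) (92, 48.0679) (92, 91) (90.7895, 91)]  |A|=3716.2236
4. canonical 5-gon: [(0, 59.4567) (0, 22.0164) (92, 48.0679) (92, 91) (90.7895, 91)]
5. shoelace: 3716.2236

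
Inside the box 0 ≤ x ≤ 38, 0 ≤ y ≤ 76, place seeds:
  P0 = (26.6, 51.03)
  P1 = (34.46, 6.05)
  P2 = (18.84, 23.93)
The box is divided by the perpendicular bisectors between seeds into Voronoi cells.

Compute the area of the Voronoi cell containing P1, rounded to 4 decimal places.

1. box [0,38]×[0,76]: [(0, 0) (38, 0) (38, 76) (0, 76)]
2. ⊥bis P1·P0 via (30.53,28.54): [(0, 23.2051) (0, 0) (38, 0) (38, 29.8453)]  |A|=1007.9575
3. ⊥bis P1·P2 via (26.65,14.99): [(9.4912, 0) (38, 0) (38, 24.9054)]  |A|=355.0118
4. canonical 3-gon: [(9.4912, 0) (38, 0) (38, 24.9054)]
5. shoelace: 355.0118

Area of P1's cell: 355.0118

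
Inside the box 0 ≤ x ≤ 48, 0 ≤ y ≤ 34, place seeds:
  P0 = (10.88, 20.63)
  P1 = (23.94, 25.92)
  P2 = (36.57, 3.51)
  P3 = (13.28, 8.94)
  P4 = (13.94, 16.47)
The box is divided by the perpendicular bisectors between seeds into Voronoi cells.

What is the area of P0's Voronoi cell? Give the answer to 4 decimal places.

Area of P0's cell: 285.4679

1. box [0,48]×[0,34]: [(0, 0) (48, 0) (48, 34) (0, 34)]
2. ⊥bis P0·P1 via (17.41,23.275): [(0, 0) (26.8376, 0) (13.0658, 34) (0, 34)]  |A|=678.3582
3. ⊥bis P0·P2 via (23.725,12.07): [(0, 0) (15.6815, 0) (22.6202, 10.4121) (13.0658, 34) (0, 34)]  |A|=620.2787
4. ⊥bis P0·P3 via (12.08,14.785): [(0, 12.3049) (20.1757, 16.4471) (13.0658, 34) (0, 34)]  |A|=333.5279
5. ⊥bis P0·P4 via (12.41,18.55): [(0, 12.3049) (5.4377, 13.4213) (17.7368, 22.4683) (13.0658, 34) (0, 34)]  |A|=285.4679
6. canonical 5-gon: [(0, 12.3049) (5.4377, 13.4213) (17.7368, 22.4683) (13.0658, 34) (0, 34)]
7. shoelace: 285.4679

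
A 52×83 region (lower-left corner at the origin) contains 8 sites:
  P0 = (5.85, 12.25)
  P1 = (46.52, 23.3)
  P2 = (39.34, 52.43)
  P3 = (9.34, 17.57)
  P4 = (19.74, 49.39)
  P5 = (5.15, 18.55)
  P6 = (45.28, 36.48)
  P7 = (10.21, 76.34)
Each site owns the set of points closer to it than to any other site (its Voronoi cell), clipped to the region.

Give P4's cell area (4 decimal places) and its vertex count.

Area of P4's cell: 833.3483 (6 vertices)

1. box [0,52]×[0,83]: [(0, 0) (52, 0) (52, 83) (0, 83)]
2. ⊥bis P4·P0 via (12.795,30.82): [(0, 35.6052) (52, 16.1577) (52, 83) (0, 83)]  |A|=2970.1642
3. ⊥bis P4·P1 via (33.13,36.345): [(0, 35.6052) (23.7543, 26.7213) (52, 55.7141) (52, 83) (0, 83)]  |A|=2411.5157
4. ⊥bis P4·P2 via (29.54,50.91): [(0, 35.6052) (23.7543, 26.7213) (31.9819, 35.1665) (24.5628, 83) (0, 83)]  |A|=1482.1992
5. ⊥bis P4·P3 via (14.54,33.48): [(0, 38.2322) (26.5232, 29.5634) (31.9819, 35.1665) (24.5628, 83) (0, 83)]  |A|=1401.3054
6. ⊥bis P4·P5 via (12.445,33.97): [(0, 39.8576) (11.1135, 34.5999) (26.5232, 29.5634) (31.9819, 35.1665) (24.5628, 83) (0, 83)]  |A|=1392.2738
7. ⊥bis P4·P6 via (32.51,42.935): [(0, 39.8576) (11.1135, 34.5999) (25.8604, 29.7801) (31.1839, 40.3115) (24.5628, 83) (0, 83)]  |A|=1371.9293
8. ⊥bis P4·P7 via (14.975,62.865): [(0, 57.5696) (0, 39.8576) (11.1135, 34.5999) (25.8604, 29.7801) (31.1839, 40.3115) (27.0249, 67.126)]  |A|=833.3483
9. canonical 6-gon: [(0, 57.5696) (0, 39.8576) (11.1135, 34.5999) (25.8604, 29.7801) (31.1839, 40.3115) (27.0249, 67.126)]
10. shoelace: 833.3483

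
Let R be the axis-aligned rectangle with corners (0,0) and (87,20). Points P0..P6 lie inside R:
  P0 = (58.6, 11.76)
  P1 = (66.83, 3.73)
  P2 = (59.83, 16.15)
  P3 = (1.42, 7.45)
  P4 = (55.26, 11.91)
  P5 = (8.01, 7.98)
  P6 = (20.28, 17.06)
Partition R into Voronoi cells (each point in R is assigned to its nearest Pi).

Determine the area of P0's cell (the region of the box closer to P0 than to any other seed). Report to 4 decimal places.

Area of P0's cell: 64.7607

1. box [0,87]×[0,20]: [(0, 0) (87, 0) (87, 20) (0, 20)]
2. ⊥bis P0·P1 via (62.715,7.745): [(0, 0) (55.1582, 0) (74.6722, 20) (0, 20)]  |A|=1298.304
3. ⊥bis P0·P2 via (59.215,13.955): [(0, 0) (55.1582, 0) (66.7219, 11.8517) (37.6398, 20) (0, 20)]  |A|=1147.4283
4. ⊥bis P0·P3 via (30.01,9.605): [(30.734, 0) (55.1582, 0) (66.7219, 11.8517) (37.6398, 20) (29.2265, 20)]  |A|=547.8238
5. ⊥bis P0·P4 via (56.93,11.835): [(56.4583, 1.3325) (66.7219, 11.8517) (57.0524, 14.5609)]  |A|=64.7607
6. ⊥bis P0·P5 via (33.305,9.87): [(56.4583, 1.3325) (66.7219, 11.8517) (57.0524, 14.5609)]  |A|=64.7607
7. ⊥bis P0·P6 via (39.44,14.41): [(56.4583, 1.3325) (66.7219, 11.8517) (57.0524, 14.5609)]  |A|=64.7607
8. canonical 3-gon: [(56.4583, 1.3325) (66.7219, 11.8517) (57.0524, 14.5609)]
9. shoelace: 64.7607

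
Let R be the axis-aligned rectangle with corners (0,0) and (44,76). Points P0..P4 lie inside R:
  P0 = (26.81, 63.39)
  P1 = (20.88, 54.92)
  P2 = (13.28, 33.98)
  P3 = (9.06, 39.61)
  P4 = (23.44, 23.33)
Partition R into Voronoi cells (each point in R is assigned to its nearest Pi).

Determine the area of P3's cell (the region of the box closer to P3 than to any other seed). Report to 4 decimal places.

1. box [0,44]×[0,76]: [(0, 0) (44, 0) (44, 76) (0, 76)]
2. ⊥bis P3·P0 via (17.935,51.5): [(0, 64.8871) (0, 0) (44, 0) (44, 32.0444)]  |A|=2132.4943
3. ⊥bis P3·P1 via (14.97,47.265): [(0, 58.8225) (0, 0) (44, 0) (44, 24.8526)]  |A|=1840.8512
4. ⊥bis P3·P2 via (11.17,36.795): [(19.979, 43.3978) (0, 58.8225) (0, 28.4225)]  |A|=303.6812
5. ⊥bis P3·P4 via (16.25,31.47): [(19.979, 43.3978) (0, 58.8225) (0, 28.4225)]  |A|=303.6812
6. canonical 3-gon: [(19.979, 43.3978) (0, 58.8225) (0, 28.4225)]
7. shoelace: 303.6812

Area of P3's cell: 303.6812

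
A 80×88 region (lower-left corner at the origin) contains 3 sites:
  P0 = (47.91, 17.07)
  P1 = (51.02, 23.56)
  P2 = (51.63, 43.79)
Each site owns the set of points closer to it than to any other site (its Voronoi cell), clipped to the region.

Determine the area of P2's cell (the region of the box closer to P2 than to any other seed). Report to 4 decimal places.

1. box [0,80]×[0,88]: [(0, 0) (80, 0) (80, 88) (0, 88)]
2. ⊥bis P2·P0 via (49.77,30.43): [(0, 37.3591) (80, 26.2213) (80, 88) (0, 88)]  |A|=4496.7844
3. ⊥bis P2·P1 via (51.325,33.675): [(0, 37.3591) (19.5881, 34.632) (80, 32.8104) (80, 88) (0, 88)]  |A|=4297.7567
4. canonical 5-gon: [(0, 37.3591) (19.5881, 34.632) (80, 32.8104) (80, 88) (0, 88)]
5. shoelace: 4297.7567

Area of P2's cell: 4297.7567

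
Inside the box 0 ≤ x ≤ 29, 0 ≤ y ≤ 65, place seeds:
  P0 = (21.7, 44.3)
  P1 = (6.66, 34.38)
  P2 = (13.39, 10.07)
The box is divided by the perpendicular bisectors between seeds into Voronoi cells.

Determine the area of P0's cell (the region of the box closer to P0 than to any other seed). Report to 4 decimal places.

1. box [0,29]×[0,65]: [(0, 0) (29, 0) (29, 65) (0, 65)]
2. ⊥bis P0·P1 via (14.18,39.34): [(0, 60.8387) (29, 16.871) (29, 65) (0, 65)]  |A|=758.2097
3. ⊥bis P0·P2 via (17.545,27.185): [(0, 60.8387) (23.0841, 25.8403) (29, 24.4041) (29, 65) (0, 65)]  |A|=735.927
4. canonical 5-gon: [(0, 60.8387) (23.0841, 25.8403) (29, 24.4041) (29, 65) (0, 65)]
5. shoelace: 735.927

Area of P0's cell: 735.9270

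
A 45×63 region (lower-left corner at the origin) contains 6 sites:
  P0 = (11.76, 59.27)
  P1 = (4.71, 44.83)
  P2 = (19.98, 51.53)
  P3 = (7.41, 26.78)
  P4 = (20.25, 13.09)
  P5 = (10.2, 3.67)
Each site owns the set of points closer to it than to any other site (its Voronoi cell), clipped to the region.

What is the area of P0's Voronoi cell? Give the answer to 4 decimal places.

1. box [0,45]×[0,63]: [(0, 0) (45, 0) (45, 63) (0, 63)]
2. ⊥bis P0·P1 via (8.235,52.05): [(0, 56.0706) (45, 34.1003) (45, 63) (0, 63)]  |A|=806.1552
3. ⊥bis P0·P2 via (15.87,55.4): [(0, 56.0706) (11.3045, 50.5514) (23.0262, 63) (0, 63)]  |A|=182.4892
4. ⊥bis P0·P3 via (9.585,43.025): [(0, 56.0706) (11.3045, 50.5514) (23.0262, 63) (0, 63)]  |A|=182.4892
5. ⊥bis P0·P4 via (16.005,36.18): [(0, 56.0706) (11.3045, 50.5514) (23.0262, 63) (0, 63)]  |A|=182.4892
6. ⊥bis P0·P5 via (10.98,31.47): [(0, 56.0706) (11.3045, 50.5514) (23.0262, 63) (0, 63)]  |A|=182.4892
7. canonical 4-gon: [(0, 56.0706) (11.3045, 50.5514) (23.0262, 63) (0, 63)]
8. shoelace: 182.4892

Area of P0's cell: 182.4892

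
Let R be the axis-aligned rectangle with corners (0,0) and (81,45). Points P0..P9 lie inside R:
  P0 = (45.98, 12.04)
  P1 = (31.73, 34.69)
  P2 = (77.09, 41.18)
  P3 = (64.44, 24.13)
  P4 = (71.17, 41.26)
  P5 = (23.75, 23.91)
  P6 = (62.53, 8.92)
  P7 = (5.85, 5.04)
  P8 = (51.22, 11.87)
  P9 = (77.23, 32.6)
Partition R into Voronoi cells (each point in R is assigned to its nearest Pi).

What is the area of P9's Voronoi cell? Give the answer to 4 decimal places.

1. box [0,81]×[0,45]: [(0, 0) (81, 0) (81, 45) (0, 45)]
2. ⊥bis P9·P0 via (61.605,22.32): [(76.2898, 0) (81, 0) (81, 45) (46.6834, 45)]  |A|=878.1042
3. ⊥bis P9·P1 via (54.48,33.645): [(54.4587, 33.1819) (76.2898, 0) (81, 0) (81, 45) (55.0016, 45)]  |A|=828.9515
4. ⊥bis P9·P2 via (77.16,36.89): [(54.6122, 36.5221) (54.4587, 33.1819) (76.2898, 0) (81, 0) (81, 36.9527)]  |A|=612.5693
5. ⊥bis P9·P3 via (70.835,28.365): [(65.3174, 36.6968) (81, 13.0155) (81, 36.9527)]  |A|=187.6985
6. ⊥bis P9·P4 via (74.2,36.93): [(74.0708, 36.8396) (68.0247, 32.6087) (81, 13.0155) (81, 36.9527)]  |A|=169.6129
7. ⊥bis P9·P5 via (50.49,28.255): [(74.0708, 36.8396) (68.0247, 32.6087) (81, 13.0155) (81, 36.9527)]  |A|=169.6129
8. ⊥bis P9·P6 via (69.88,20.76): [(74.0708, 36.8396) (68.0247, 32.6087) (80.0537, 14.4444) (81, 13.857) (81, 36.9527)]  |A|=169.2147
9. ⊥bis P9·P7 via (41.54,18.82): [(74.0708, 36.8396) (68.0247, 32.6087) (80.0537, 14.4444) (81, 13.857) (81, 36.9527)]  |A|=169.2147
10. ⊥bis P9·P8 via (64.225,22.235): [(74.0708, 36.8396) (68.0247, 32.6087) (80.0537, 14.4444) (81, 13.857) (81, 36.9527)]  |A|=169.2147
11. canonical 5-gon: [(74.0708, 36.8396) (68.0247, 32.6087) (80.0537, 14.4444) (81, 13.857) (81, 36.9527)]
12. shoelace: 169.2147

Area of P9's cell: 169.2147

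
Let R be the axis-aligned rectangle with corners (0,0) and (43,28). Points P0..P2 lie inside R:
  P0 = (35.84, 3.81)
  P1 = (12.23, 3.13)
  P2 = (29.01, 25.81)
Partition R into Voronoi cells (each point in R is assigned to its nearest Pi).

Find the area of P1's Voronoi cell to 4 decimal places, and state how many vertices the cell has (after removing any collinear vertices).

1. box [0,43]×[0,28]: [(0, 0) (43, 0) (43, 28) (0, 28)]
2. ⊥bis P1·P0 via (24.035,3.47): [(0, 0) (24.1349, 0) (23.3285, 28) (0, 28)]  |A|=664.4882
3. ⊥bis P1·P2 via (20.62,14.47): [(0, 0) (24.1349, 0) (23.7856, 12.1279) (2.3327, 28) (0, 28)]  |A|=497.8644
4. canonical 5-gon: [(0, 0) (24.1349, 0) (23.7856, 12.1279) (2.3327, 28) (0, 28)]
5. shoelace: 497.8644

Area of P1's cell: 497.8644 (5 vertices)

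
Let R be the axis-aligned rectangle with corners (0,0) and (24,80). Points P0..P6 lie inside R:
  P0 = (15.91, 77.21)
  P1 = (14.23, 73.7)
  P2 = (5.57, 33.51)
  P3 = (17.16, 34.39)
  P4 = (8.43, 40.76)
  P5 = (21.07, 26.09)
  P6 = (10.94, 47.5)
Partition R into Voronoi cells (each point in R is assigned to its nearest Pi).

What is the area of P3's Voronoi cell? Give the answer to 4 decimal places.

1. box [0,24]×[0,80]: [(0, 0) (24, 0) (24, 80) (0, 80)]
2. ⊥bis P3·P0 via (16.535,55.8): [(0, 55.3173) (0, 0) (24, 0) (24, 56.0179)]  |A|=1336.0227
3. ⊥bis P3·P1 via (15.695,54.045): [(0, 52.8752) (0, 0) (24, 0) (24, 54.664)]  |A|=1290.4702
4. ⊥bis P3·P2 via (11.365,33.95): [(9.8722, 53.611) (13.9427, 0) (24, 0) (24, 54.664)]  |A|=655.7313
5. ⊥bis P3·P4 via (12.795,37.575): [(11.2505, 35.4583) (13.9427, 0) (24, 0) (24, 52.9313)]  |A|=515.7308
6. ⊥bis P3·P5 via (19.115,30.24): [(11.2505, 35.4583) (11.9046, 26.8433) (24, 32.5412) (24, 52.9313)]  |A|=183.946
7. ⊥bis P3·P6 via (14.05,40.945): [(15.8915, 41.8187) (11.2505, 35.4583) (11.9046, 26.8433) (24, 32.5412) (24, 45.6657)]  |A|=154.4896
8. canonical 5-gon: [(15.8915, 41.8187) (11.2505, 35.4583) (11.9046, 26.8433) (24, 32.5412) (24, 45.6657)]
9. shoelace: 154.4896

Area of P3's cell: 154.4896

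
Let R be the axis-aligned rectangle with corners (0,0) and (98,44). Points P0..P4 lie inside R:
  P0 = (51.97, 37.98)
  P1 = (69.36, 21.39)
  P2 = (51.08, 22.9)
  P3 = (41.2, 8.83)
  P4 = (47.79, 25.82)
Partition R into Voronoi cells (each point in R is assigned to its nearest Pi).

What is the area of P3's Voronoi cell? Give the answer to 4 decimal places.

1. box [0,98]×[0,44]: [(0, 0) (98, 0) (98, 44) (0, 44)]
2. ⊥bis P3·P0 via (46.585,23.405): [(0, 40.6167) (0, 0) (98, 0) (98, 4.4088)]  |A|=2206.2479
3. ⊥bis P3·P1 via (55.28,15.11): [(52.5658, 21.1953) (0, 40.6167) (0, 0) (62.0194, 0)]  |A|=1724.7838
4. ⊥bis P3·P2 via (46.14,15.865): [(58.9578, 6.8643) (22.9852, 32.1244) (0, 40.6167) (0, 0) (62.0194, 0)]  |A|=1547.7537
5. ⊥bis P3·P4 via (44.495,17.325): [(58.9578, 6.8643) (43.5251, 17.7012) (0, 34.5835) (0, 0) (62.0194, 0)]  |A|=1337.9123
6. canonical 5-gon: [(58.9578, 6.8643) (43.5251, 17.7012) (0, 34.5835) (0, 0) (62.0194, 0)]
7. shoelace: 1337.9123

Area of P3's cell: 1337.9123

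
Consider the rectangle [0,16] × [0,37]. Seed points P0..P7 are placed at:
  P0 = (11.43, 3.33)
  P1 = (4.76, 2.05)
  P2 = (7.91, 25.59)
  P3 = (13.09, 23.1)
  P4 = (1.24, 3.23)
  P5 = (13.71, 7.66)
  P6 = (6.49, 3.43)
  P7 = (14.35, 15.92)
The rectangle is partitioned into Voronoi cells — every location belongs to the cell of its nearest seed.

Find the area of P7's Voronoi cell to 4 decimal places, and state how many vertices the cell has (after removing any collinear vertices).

Area of P7's cell: 78.3666 (6 vertices)

1. box [0,16]×[0,37]: [(0, 0) (16, 0) (16, 37) (0, 37)]
2. ⊥bis P7·P0 via (12.89,9.625): [(0, 12.6146) (16, 8.9037) (16, 37) (0, 37)]  |A|=419.8538
3. ⊥bis P7·P1 via (9.555,8.985): [(0, 15.5915) (6.4788, 11.112) (16, 8.9037) (16, 37) (0, 37)]  |A|=410.2103
4. ⊥bis P7·P2 via (11.13,20.755): [(1.6567, 14.446) (6.4788, 11.112) (16, 8.9037) (16, 23.9983)]  |A|=118.801
5. ⊥bis P7·P3 via (13.72,19.51): [(7.6651, 18.4474) (1.6567, 14.446) (6.4788, 11.112) (16, 8.9037) (16, 19.9101)]  |A|=101.7636
6. ⊥bis P7·P4 via (7.795,9.575): [(7.6651, 18.4474) (2.5221, 15.0224) (5.9602, 11.4705) (6.4788, 11.112) (16, 8.9037) (16, 19.9101)]  |A|=99.2359
7. ⊥bis P7·P5 via (14.03,11.79): [(7.6651, 18.4474) (2.5221, 15.0224) (4.9716, 12.4919) (16, 11.6374) (16, 19.9101)]  |A|=79.1693
8. ⊥bis P7·P6 via (10.42,9.675): [(7.6651, 18.4474) (2.5221, 15.0224) (3.4563, 14.0573) (6.0804, 12.406) (16, 11.6374) (16, 19.9101)]  |A|=78.3666
9. canonical 6-gon: [(7.6651, 18.4474) (2.5221, 15.0224) (3.4563, 14.0573) (6.0804, 12.406) (16, 11.6374) (16, 19.9101)]
10. shoelace: 78.3666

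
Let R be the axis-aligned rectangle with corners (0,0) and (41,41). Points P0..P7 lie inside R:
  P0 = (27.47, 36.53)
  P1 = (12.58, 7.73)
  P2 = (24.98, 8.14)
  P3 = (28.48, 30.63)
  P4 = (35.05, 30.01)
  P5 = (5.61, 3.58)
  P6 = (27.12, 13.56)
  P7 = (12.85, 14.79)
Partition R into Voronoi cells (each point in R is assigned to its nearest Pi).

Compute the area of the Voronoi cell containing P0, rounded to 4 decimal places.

1. box [0,41]×[0,41]: [(0, 0) (41, 0) (41, 41) (0, 41)]
2. ⊥bis P0·P1 via (20.025,22.13): [(0, 32.4832) (41, 11.2856) (41, 41) (0, 41)]  |A|=783.7388
3. ⊥bis P0·P2 via (26.225,22.335): [(0, 32.4832) (18.2808, 23.0318) (41, 21.0391) (41, 41) (0, 41)]  |A|=672.9432
4. ⊥bis P0·P3 via (27.975,33.58): [(0, 32.4832) (5.3649, 29.7095) (41, 35.8097) (41, 41) (0, 41)]  |A|=346.7803
5. ⊥bis P0·P4 via (31.26,33.27): [(0, 32.4832) (5.3649, 29.7095) (32.1399, 34.293) (37.909, 41) (0, 41)]  |A|=313.4215
6. ⊥bis P0·P5 via (16.54,20.055): [(0, 32.4832) (5.3649, 29.7095) (32.1399, 34.293) (37.909, 41) (0, 41)]  |A|=313.4215
7. ⊥bis P0·P6 via (27.295,25.045): [(0, 32.4832) (5.3649, 29.7095) (32.1399, 34.293) (37.909, 41) (0, 41)]  |A|=313.4215
8. ⊥bis P0·P7 via (20.16,25.66): [(0, 39.2175) (12.3582, 30.9066) (32.1399, 34.293) (37.909, 41) (0, 41)]  |A|=258.8995
9. canonical 5-gon: [(0, 39.2175) (12.3582, 30.9066) (32.1399, 34.293) (37.909, 41) (0, 41)]
10. shoelace: 258.8995

Area of P0's cell: 258.8995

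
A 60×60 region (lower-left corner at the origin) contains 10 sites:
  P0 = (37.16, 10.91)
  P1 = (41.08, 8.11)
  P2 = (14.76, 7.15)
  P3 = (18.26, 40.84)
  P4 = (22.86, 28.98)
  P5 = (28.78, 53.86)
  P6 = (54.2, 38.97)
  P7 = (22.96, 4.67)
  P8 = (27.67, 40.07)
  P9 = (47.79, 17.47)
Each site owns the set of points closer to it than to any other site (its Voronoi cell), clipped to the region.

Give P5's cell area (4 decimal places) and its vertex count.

Area of P5's cell: 393.4317 (4 vertices)

1. box [0,60]×[0,60]: [(0, 0) (60, 0) (60, 60) (0, 60)]
2. ⊥bis P5·P0 via (32.97,32.385): [(0, 25.9522) (60, 37.6588) (60, 60) (0, 60)]  |A|=1691.6687
3. ⊥bis P5·P1 via (34.93,30.985): [(0, 25.9522) (59.101, 37.4834) (60, 37.7251) (60, 60) (0, 60)]  |A|=1691.6389
4. ⊥bis P5·P2 via (21.77,30.505): [(0, 37.0393) (22.3863, 30.32) (59.101, 37.4834) (60, 37.7251) (60, 60) (0, 60)]  |A|=1567.5397
5. ⊥bis P5·P3 via (23.52,47.35): [(40.2769, 33.8106) (59.101, 37.4834) (60, 37.7251) (60, 60) (7.8638, 60)]  |A|=902.9953
6. ⊥bis P5·P4 via (25.82,41.42): [(32.9626, 39.7205) (49.9049, 35.6892) (59.101, 37.4834) (60, 37.7251) (60, 60) (7.8638, 60)]  |A|=867.6753
7. ⊥bis P5·P6 via (41.49,46.415): [(32.9626, 39.7205) (37.0052, 38.7586) (49.4475, 60) (7.8638, 60)]  |A|=470.568
8. ⊥bis P5·P7 via (25.87,29.265): [(32.9626, 39.7205) (37.0052, 38.7586) (49.4475, 60) (7.8638, 60)]  |A|=470.568
9. ⊥bis P5·P8 via (28.225,46.965): [(23.5286, 47.343) (41.2004, 45.9206) (49.4475, 60) (7.8638, 60)]  |A|=393.4317
10. ⊥bis P5·P9 via (38.285,35.665): [(23.5286, 47.343) (41.2004, 45.9206) (49.4475, 60) (7.8638, 60)]  |A|=393.4317
11. canonical 4-gon: [(23.5286, 47.343) (41.2004, 45.9206) (49.4475, 60) (7.8638, 60)]
12. shoelace: 393.4317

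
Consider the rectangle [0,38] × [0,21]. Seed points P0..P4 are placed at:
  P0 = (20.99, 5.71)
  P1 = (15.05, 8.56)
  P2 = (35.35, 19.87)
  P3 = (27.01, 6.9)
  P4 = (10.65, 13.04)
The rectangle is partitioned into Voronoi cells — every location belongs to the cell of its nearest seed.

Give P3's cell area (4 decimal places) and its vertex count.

1. box [0,38]×[0,21]: [(0, 0) (38, 0) (38, 21) (0, 21)]
2. ⊥bis P3·P0 via (24,6.305): [(25.2463, 0) (38, 0) (38, 21) (21.0952, 21)]  |A|=311.4141
3. ⊥bis P3·P1 via (21.03,7.73): [(22.1389, 15.7197) (25.2463, 0) (38, 0) (38, 21) (22.8718, 21)]  |A|=306.7236
4. ⊥bis P3·P2 via (31.18,13.385): [(22.5822, 18.9136) (22.1389, 15.7197) (25.2463, 0) (38, 0) (38, 8.9996)]  |A|=198.4317
5. ⊥bis P3·P4 via (18.83,9.97): [(22.5822, 18.9136) (22.1389, 15.7197) (25.2463, 0) (38, 0) (38, 8.9996)]  |A|=198.4317
6. canonical 5-gon: [(22.5822, 18.9136) (22.1389, 15.7197) (25.2463, 0) (38, 0) (38, 8.9996)]
7. shoelace: 198.4317

Area of P3's cell: 198.4317 (5 vertices)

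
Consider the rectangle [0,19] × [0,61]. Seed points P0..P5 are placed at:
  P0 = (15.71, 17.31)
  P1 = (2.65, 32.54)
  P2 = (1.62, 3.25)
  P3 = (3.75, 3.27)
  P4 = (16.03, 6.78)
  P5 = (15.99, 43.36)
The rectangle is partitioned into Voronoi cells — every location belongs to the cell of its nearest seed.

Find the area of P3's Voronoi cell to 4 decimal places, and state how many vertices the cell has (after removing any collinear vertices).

1. box [0,19]×[0,61]: [(0, 0) (19, 0) (19, 61) (0, 61)]
2. ⊥bis P3·P0 via (9.73,10.29): [(0, 18.5785) (0, 0) (19, 0) (19, 2.3933)]  |A|=199.2326
3. ⊥bis P3·P1 via (3.2,17.905): [(0.8925, 17.8183) (0, 17.7847) (0, 0) (19, 0) (19, 2.3933)]  |A|=198.8784
4. ⊥bis P3·P2 via (2.685,3.26): [(2.5617, 16.3964) (2.7156, 0) (19, 0) (19, 2.3933)]  |A|=153.1737
5. ⊥bis P3·P4 via (9.89,5.025): [(7.9522, 11.8044) (2.5617, 16.3964) (2.7156, 0) (11.3263, 0)]  |A|=94.6615
6. ⊥bis P3·P5 via (9.87,23.315): [(7.9522, 11.8044) (2.5617, 16.3964) (2.7156, 0) (11.3263, 0)]  |A|=94.6615
7. canonical 4-gon: [(7.9522, 11.8044) (2.5617, 16.3964) (2.7156, 0) (11.3263, 0)]
8. shoelace: 94.6615

Area of P3's cell: 94.6615 (4 vertices)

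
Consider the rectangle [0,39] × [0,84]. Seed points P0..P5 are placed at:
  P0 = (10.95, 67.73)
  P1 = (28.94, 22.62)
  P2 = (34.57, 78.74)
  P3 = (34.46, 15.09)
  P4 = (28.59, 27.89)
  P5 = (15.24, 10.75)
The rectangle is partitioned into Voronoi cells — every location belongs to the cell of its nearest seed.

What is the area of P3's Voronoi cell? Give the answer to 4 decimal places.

Area of P3's cell: 250.3665

1. box [0,39]×[0,84]: [(0, 0) (39, 0) (39, 84) (0, 84)]
2. ⊥bis P3·P0 via (22.705,41.41): [(0, 31.2695) (0, 0) (39, 0) (39, 48.6876)]  |A|=1559.1649
3. ⊥bis P3·P1 via (31.7,18.855): [(5.9793, 0) (39, 0) (39, 24.2064)]  |A|=399.6558
4. ⊥bis P3·P2 via (34.515,46.915): [(5.9793, 0) (39, 0) (39, 24.2064)]  |A|=399.6558
5. ⊥bis P3·P4 via (31.525,21.49): [(5.9793, 0) (39, 0) (39, 24.2064)]  |A|=399.6558
6. ⊥bis P3·P5 via (24.85,12.92): [(24.673, 13.7038) (27.7674, 0) (39, 0) (39, 24.2064)]  |A|=250.3665
7. canonical 4-gon: [(24.673, 13.7038) (27.7674, 0) (39, 0) (39, 24.2064)]
8. shoelace: 250.3665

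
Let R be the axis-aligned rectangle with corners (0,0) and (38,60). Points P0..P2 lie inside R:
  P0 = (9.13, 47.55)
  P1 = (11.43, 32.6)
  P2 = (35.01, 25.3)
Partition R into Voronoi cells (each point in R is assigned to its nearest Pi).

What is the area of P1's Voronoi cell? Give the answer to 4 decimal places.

Area of P1's cell: 833.5205

1. box [0,38]×[0,60]: [(0, 0) (38, 0) (38, 60) (0, 60)]
2. ⊥bis P1·P0 via (10.28,40.075): [(0, 38.4935) (0, 0) (38, 0) (38, 44.3396)]  |A|=1573.8285
3. ⊥bis P1·P2 via (23.22,28.95): [(27.4835, 42.7217) (0, 38.4935) (0, 0) (14.2575, 0)]  |A|=833.5205
4. canonical 4-gon: [(27.4835, 42.7217) (0, 38.4935) (0, 0) (14.2575, 0)]
5. shoelace: 833.5205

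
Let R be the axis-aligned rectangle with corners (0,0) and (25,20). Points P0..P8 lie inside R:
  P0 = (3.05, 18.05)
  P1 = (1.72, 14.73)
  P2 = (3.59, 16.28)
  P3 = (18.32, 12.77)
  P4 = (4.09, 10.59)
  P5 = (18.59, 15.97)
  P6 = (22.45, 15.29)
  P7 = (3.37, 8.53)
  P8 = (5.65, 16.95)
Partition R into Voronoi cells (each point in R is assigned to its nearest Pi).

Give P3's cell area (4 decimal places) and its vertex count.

Area of P3's cell: 166.9464 (7 vertices)

1. box [0,25]×[0,20]: [(0, 0) (25, 0) (25, 20) (0, 20)]
2. ⊥bis P3·P0 via (10.685,15.41): [(5.3566, 0) (25, 0) (25, 20) (12.2721, 20)]  |A|=323.713
3. ⊥bis P3·P1 via (10.02,13.75): [(9.9728, 13.3503) (8.3965, 0) (25, 0) (25, 20) (12.2721, 20)]  |A|=303.4211
4. ⊥bis P3·P2 via (10.955,14.525): [(12.232, 19.8839) (9.2831, 7.5086) (8.3965, 0) (25, 0) (25, 20) (12.2721, 20)]  |A|=299.0756
5. ⊥bis P3·P4 via (11.205,11.68): [(12.232, 19.8839) (10.8419, 14.0503) (12.9943, 0) (25, 0) (25, 20) (12.2721, 20)]  |A|=263.8227
6. ⊥bis P3·P5 via (18.455,14.37): [(11.0666, 14.9934) (10.8419, 14.0503) (12.9943, 0) (25, 0) (25, 13.8178)]  |A|=188.8607
7. ⊥bis P3·P6 via (20.385,14.03): [(20.271, 14.2168) (11.0666, 14.9934) (10.8419, 14.0503) (12.9943, 0) (25, 0) (25, 6.4665)]  |A|=171.4788
8. ⊥bis P3·P7 via (10.845,10.65): [(20.271, 14.2168) (11.0666, 14.9934) (10.8419, 14.0503) (11.971, 6.6796) (13.8655, 0) (25, 0) (25, 6.4665)]  |A|=168.5694
9. ⊥bis P3·P8 via (11.985,14.86): [(20.271, 14.2168) (12.0029, 14.9144) (11.1197, 12.2371) (11.971, 6.6796) (13.8655, 0) (25, 0) (25, 6.4665)]  |A|=166.9464
10. canonical 7-gon: [(20.271, 14.2168) (12.0029, 14.9144) (11.1197, 12.2371) (11.971, 6.6796) (13.8655, 0) (25, 0) (25, 6.4665)]
11. shoelace: 166.9464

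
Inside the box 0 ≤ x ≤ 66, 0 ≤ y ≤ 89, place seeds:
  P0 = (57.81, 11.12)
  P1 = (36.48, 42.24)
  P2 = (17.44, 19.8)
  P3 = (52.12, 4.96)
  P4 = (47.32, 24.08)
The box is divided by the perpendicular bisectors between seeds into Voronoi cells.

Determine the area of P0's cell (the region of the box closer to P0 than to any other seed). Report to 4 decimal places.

1. box [0,66]×[0,89]: [(0, 0) (66, 0) (66, 89) (0, 89)]
2. ⊥bis P0·P1 via (47.145,26.68): [(8.2195, 0) (66, 0) (66, 39.6034)]  |A|=1144.1536
3. ⊥bis P0·P2 via (37.625,15.46): [(38.8089, 20.9664) (34.3009, 0) (66, 0) (66, 39.6034)]  |A|=870.737
4. ⊥bis P0·P3 via (54.965,8.04): [(40.05, 21.817) (63.6691, 0) (66, 0) (66, 39.6034)]  |A|=539.281
5. ⊥bis P0·P4 via (52.565,17.6): [(48.3281, 14.1706) (63.6691, 0) (66, 0) (66, 28.4745)]  |A|=268.1147
6. canonical 4-gon: [(48.3281, 14.1706) (63.6691, 0) (66, 0) (66, 28.4745)]
7. shoelace: 268.1147

Area of P0's cell: 268.1147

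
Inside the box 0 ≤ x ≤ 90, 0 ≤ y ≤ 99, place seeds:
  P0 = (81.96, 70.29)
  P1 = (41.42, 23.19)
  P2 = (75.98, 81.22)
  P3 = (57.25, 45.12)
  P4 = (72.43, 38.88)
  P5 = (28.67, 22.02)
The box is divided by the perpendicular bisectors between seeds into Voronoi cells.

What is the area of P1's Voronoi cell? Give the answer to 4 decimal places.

Area of P1's cell: 1041.7159

1. box [0,90]×[0,99]: [(0, 0) (90, 0) (90, 99) (0, 99)]
2. ⊥bis P1·P0 via (61.69,46.74): [(0, 0) (90, 0) (90, 22.373) (0.9735, 99) (0, 99)]  |A|=5499.0824
3. ⊥bis P1·P2 via (58.7,52.205): [(0, 87.164) (0, 0) (90, 0) (90, 22.373) (47.7958, 58.699)]  |A|=5196.6104
4. ⊥bis P1·P3 via (49.335,34.155): [(0, 69.7671) (0, 0) (90, 0) (90, 4.8013)]  |A|=3355.5767
5. ⊥bis P1·P4 via (56.925,31.035): [(58.8051, 27.3191) (0, 69.7671) (0, 0) (72.6276, 0)]  |A|=3043.391
6. ⊥bis P1·P5 via (35.045,22.605): [(58.8051, 27.3191) (32.8962, 46.0212) (37.1193, 0) (72.6276, 0)]  |A|=1041.7159
7. canonical 4-gon: [(58.8051, 27.3191) (32.8962, 46.0212) (37.1193, 0) (72.6276, 0)]
8. shoelace: 1041.7159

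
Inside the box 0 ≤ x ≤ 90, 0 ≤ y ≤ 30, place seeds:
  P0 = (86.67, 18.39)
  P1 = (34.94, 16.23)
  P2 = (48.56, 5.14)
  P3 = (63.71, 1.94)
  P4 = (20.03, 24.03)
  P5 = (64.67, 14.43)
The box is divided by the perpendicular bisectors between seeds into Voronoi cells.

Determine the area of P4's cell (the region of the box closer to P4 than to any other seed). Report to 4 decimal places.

1. box [0,90]×[0,30]: [(0, 0) (90, 0) (90, 30) (0, 30)]
2. ⊥bis P4·P0 via (53.35,21.21): [(0, 0) (51.5549, 0) (54.0939, 30) (0, 30)]  |A|=1584.7327
3. ⊥bis P4·P1 via (27.485,20.13): [(0, 0) (16.9542, 0) (32.6484, 30) (0, 30)]  |A|=744.0389
4. ⊥bis P4·P2 via (34.295,14.585): [(0, 0) (16.9542, 0) (32.6484, 30) (0, 30)]  |A|=744.0389
5. ⊥bis P4·P3 via (41.87,12.985): [(0, 0) (16.9542, 0) (32.6484, 30) (0, 30)]  |A|=744.0389
6. ⊥bis P4·P5 via (42.35,19.23): [(0, 0) (16.9542, 0) (32.6484, 30) (0, 30)]  |A|=744.0389
7. canonical 4-gon: [(0, 0) (16.9542, 0) (32.6484, 30) (0, 30)]
8. shoelace: 744.0389

Area of P4's cell: 744.0389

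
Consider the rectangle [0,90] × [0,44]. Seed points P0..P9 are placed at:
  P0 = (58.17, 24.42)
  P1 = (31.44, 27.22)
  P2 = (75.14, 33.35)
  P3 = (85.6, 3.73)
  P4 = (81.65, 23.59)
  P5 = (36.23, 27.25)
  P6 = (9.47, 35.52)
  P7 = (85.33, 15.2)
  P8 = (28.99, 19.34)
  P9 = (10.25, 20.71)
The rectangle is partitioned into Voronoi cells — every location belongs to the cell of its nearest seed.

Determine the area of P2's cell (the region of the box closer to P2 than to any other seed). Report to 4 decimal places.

1. box [0,90]×[0,44]: [(0, 0) (90, 0) (90, 44) (0, 44)]
2. ⊥bis P2·P0 via (66.655,28.885): [(81.8549, 0) (90, 0) (90, 44) (58.7011, 44)]  |A|=867.7661
3. ⊥bis P2·P1 via (53.29,30.285): [(81.8549, 0) (90, 0) (90, 44) (58.7011, 44)]  |A|=867.7661
4. ⊥bis P2·P3 via (80.37,18.54): [(73.3949, 16.0768) (90, 21.9407) (90, 44) (58.7011, 44)]  |A|=620.1292
5. ⊥bis P2·P4 via (78.395,28.47): [(69.8668, 22.7816) (90, 36.2106) (90, 44) (58.7011, 44)]  |A|=410.4686
6. ⊥bis P2·P5 via (55.685,30.3): [(69.8668, 22.7816) (90, 36.2106) (90, 44) (58.7011, 44)]  |A|=410.4686
7. ⊥bis P2·P6 via (42.305,34.435): [(69.8668, 22.7816) (90, 36.2106) (90, 44) (58.7011, 44)]  |A|=410.4686
8. ⊥bis P2·P7 via (80.235,24.275): [(69.8668, 22.7816) (90, 36.2106) (90, 44) (58.7011, 44)]  |A|=410.4686
9. ⊥bis P2·P8 via (52.065,26.345): [(69.8668, 22.7816) (90, 36.2106) (90, 44) (58.7011, 44)]  |A|=410.4686
10. ⊥bis P2·P9 via (42.695,27.03): [(69.8668, 22.7816) (90, 36.2106) (90, 44) (58.7011, 44)]  |A|=410.4686
11. canonical 4-gon: [(69.8668, 22.7816) (90, 36.2106) (90, 44) (58.7011, 44)]
12. shoelace: 410.4686

Area of P2's cell: 410.4686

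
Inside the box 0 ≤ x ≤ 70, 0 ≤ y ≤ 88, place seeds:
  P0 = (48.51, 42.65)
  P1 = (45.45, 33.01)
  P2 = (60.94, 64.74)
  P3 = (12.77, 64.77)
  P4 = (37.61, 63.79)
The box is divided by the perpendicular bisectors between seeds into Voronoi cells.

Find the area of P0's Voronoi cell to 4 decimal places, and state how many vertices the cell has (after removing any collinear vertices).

1. box [0,70]×[0,88]: [(0, 0) (70, 0) (70, 88) (0, 88)]
2. ⊥bis P0·P1 via (46.98,37.83): [(0, 52.7427) (70, 30.5228) (70, 88) (0, 88)]  |A|=3245.7054
3. ⊥bis P0·P2 via (54.725,53.695): [(0, 84.4887) (0, 52.7427) (70, 30.5228) (70, 45.0998)]  |A|=1621.3007
4. ⊥bis P0·P3 via (30.64,53.71): [(36.8544, 63.7508) (25.1085, 44.7726) (70, 30.5228) (70, 45.0998)]  |A|=751.2481
5. ⊥bis P0·P4 via (43.06,53.22): [(49.5877, 56.5857) (26.0792, 44.4645) (70, 30.5228) (70, 45.0998)]  |A|=578.8367
6. canonical 4-gon: [(49.5877, 56.5857) (26.0792, 44.4645) (70, 30.5228) (70, 45.0998)]
7. shoelace: 578.8367

Area of P0's cell: 578.8367 (4 vertices)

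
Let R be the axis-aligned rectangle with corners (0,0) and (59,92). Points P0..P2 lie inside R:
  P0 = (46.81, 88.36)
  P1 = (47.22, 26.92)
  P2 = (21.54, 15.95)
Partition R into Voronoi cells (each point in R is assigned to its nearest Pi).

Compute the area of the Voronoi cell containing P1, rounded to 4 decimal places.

Area of P1's cell: 1598.7874

1. box [0,59]×[0,92]: [(0, 0) (59, 0) (59, 92) (0, 92)]
2. ⊥bis P1·P0 via (47.015,57.64): [(0, 57.3263) (0, 0) (59, 0) (59, 57.72)]  |A|=3393.864
3. ⊥bis P1·P2 via (34.38,21.435): [(18.9938, 57.453) (43.5366, 0) (59, 0) (59, 57.72)]  |A|=1598.7874
4. canonical 4-gon: [(18.9938, 57.453) (43.5366, 0) (59, 0) (59, 57.72)]
5. shoelace: 1598.7874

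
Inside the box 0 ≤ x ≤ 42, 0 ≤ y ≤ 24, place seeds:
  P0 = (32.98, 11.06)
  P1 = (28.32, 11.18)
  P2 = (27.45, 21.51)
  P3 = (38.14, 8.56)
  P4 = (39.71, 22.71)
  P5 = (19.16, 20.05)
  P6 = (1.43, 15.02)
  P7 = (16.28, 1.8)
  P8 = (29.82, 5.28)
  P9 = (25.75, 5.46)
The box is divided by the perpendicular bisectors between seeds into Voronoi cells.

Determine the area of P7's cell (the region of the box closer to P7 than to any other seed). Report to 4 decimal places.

1. box [0,42]×[0,24]: [(0, 0) (42, 0) (42, 24) (0, 24)]
2. ⊥bis P7·P0 via (24.63,6.43): [(0, 0) (28.1954, 0) (14.8876, 24) (0, 24)]  |A|=516.9956
3. ⊥bis P7·P1 via (22.3,6.49): [(0, 0) (27.3562, 0) (8.6585, 24) (0, 24)]  |A|=432.1758
4. ⊥bis P7·P2 via (21.865,11.655): [(0, 0) (27.3562, 0) (15.4389, 15.2968) (0.0817, 24) (0, 24)]  |A|=394.8528
5. ⊥bis P7·P3 via (27.21,5.18): [(0, 0) (27.3562, 0) (15.4389, 15.2968) (0.0817, 24) (0, 24)]  |A|=394.8528
6. ⊥bis P7·P4 via (27.995,12.255): [(0, 0) (27.3562, 0) (15.4389, 15.2968) (0.0817, 24) (0, 24)]  |A|=394.8528
7. ⊥bis P7·P5 via (17.72,10.925): [(0, 13.7214) (0, 0) (27.3562, 0) (19.0025, 10.7226)]  |A|=277.0348
8. ⊥bis P7·P6 via (8.855,8.41): [(11.9101, 11.8418) (1.3681, 0) (27.3562, 0) (19.0025, 10.7226)]  |A|=187.2226
9. ⊥bis P7·P8 via (23.05,3.54): [(11.9101, 11.8418) (1.3681, 0) (23.9598, 0) (22.2878, 6.5057) (19.0025, 10.7226)]  |A|=176.1748
10. ⊥bis P7·P9 via (21.015,3.63): [(18.2265, 10.8451) (11.9101, 11.8418) (1.3681, 0) (22.4179, 0)]  |A|=156.796
11. canonical 4-gon: [(18.2265, 10.8451) (11.9101, 11.8418) (1.3681, 0) (22.4179, 0)]
12. shoelace: 156.796

Area of P7's cell: 156.7960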